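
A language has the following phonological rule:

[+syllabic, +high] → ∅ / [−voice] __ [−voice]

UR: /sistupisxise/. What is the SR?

/i/ is a high vowel flanked by voiceless consonants /s/ and /s/, so it deletes.
/u/ is a high vowel flanked by voiceless consonants /t/ and /p/, so it deletes.
/i/ is a high vowel flanked by voiceless consonants /p/ and /s/, so it deletes.
/i/ is a high vowel flanked by voiceless consonants /x/ and /s/, so it deletes.
Surface form: [sstpsxse].

sstpsxse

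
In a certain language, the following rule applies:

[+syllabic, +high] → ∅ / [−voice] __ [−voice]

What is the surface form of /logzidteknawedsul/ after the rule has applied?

logzidteknawedsul

No segment of /logzidteknawedsul/ meets the structural description of the rule, so the form surfaces unchanged.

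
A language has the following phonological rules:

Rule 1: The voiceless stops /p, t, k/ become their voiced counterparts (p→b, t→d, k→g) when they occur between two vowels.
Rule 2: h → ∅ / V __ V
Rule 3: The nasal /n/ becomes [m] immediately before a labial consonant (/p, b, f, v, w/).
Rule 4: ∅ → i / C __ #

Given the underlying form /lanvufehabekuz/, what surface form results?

lamvufeabeguzi

Rule 1 (intervocalic voicing): /k/ is a voiceless stop between vowels /e/ and /u/, so it voices to [g]. /lanvufehabekuz/ → lanvufehabeguz.
Rule 2 (intervocalic h-deletion): /h/ occurs between vowels /e/ and /a/, so it deletes. /lanvufehabeguz/ → lanvufeabeguz.
Rule 3 (nasal place assimilation): /n/ precedes the labial consonant /v/, so it assimilates in place to [m]. /lanvufeabeguz/ → lamvufeabeguz.
Rule 4 (final i-epenthesis): the form ends in the consonant /z/, so [i] is inserted word-finally. /lamvufeabeguz/ → lamvufeabeguzi.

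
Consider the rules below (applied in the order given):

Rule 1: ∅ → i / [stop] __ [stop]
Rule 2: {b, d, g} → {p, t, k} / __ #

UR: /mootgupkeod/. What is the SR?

mootigupikeot

Rule 1 (stop-cluster i-epenthesis): /t/ and /g/ form a stop–stop cluster, so [i] is inserted between them. /p/ and /k/ form a stop–stop cluster, so [i] is inserted between them. /mootgupkeod/ → mootigupikeod.
Rule 2 (final devoicing): /d/ is a voiced stop in word-final position, so it devoices to [t]. /mootigupikeod/ → mootigupikeot.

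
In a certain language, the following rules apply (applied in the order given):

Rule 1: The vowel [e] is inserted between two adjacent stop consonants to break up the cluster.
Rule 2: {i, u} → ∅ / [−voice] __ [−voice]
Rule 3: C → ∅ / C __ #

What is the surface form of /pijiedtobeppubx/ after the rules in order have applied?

Rule 1 (stop-cluster e-epenthesis): /d/ and /t/ form a stop–stop cluster, so [e] is inserted between them. /p/ and /p/ form a stop–stop cluster, so [e] is inserted between them. /pijiedtobeppubx/ → pijiedetobepepubx.
Rule 2 (high vowel syncope): no segment meets the environment; /pijiedetobepepubx/ is unchanged.
Rule 3 (final cluster simplification): /x/ is the second consonant of a word-final cluster /bx/, so it deletes. /pijiedetobepepubx/ → pijiedetobepepub.

pijiedetobepepub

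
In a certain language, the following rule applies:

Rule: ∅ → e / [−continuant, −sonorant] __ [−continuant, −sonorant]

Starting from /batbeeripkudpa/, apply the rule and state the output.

batebeeripekudepa

/t/ and /b/ form a stop–stop cluster, so [e] is inserted between them.
/p/ and /k/ form a stop–stop cluster, so [e] is inserted between them.
/d/ and /p/ form a stop–stop cluster, so [e] is inserted between them.
Surface form: [batebeeripekudepa].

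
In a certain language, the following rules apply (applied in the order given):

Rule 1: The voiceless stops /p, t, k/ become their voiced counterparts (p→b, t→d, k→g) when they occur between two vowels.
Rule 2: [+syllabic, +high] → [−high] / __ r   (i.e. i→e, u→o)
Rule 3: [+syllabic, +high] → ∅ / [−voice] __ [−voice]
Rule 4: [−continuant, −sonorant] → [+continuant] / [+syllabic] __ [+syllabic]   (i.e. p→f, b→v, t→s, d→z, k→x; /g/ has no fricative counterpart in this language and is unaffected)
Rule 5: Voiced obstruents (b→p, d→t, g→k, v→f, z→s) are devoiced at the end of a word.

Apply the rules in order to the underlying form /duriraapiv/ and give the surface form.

doreraavif

Rule 1 (intervocalic voicing): /p/ is a voiceless stop between vowels /a/ and /i/, so it voices to [b]. /duriraapiv/ → duriraabiv.
Rule 2 (pre-rhotic lowering): /u/ is a high vowel immediately before /r/, so it lowers to [o]. /i/ is a high vowel immediately before /r/, so it lowers to [e]. /duriraabiv/ → doreraabiv.
Rule 3 (high vowel syncope): no segment meets the environment; /doreraabiv/ is unchanged.
Rule 4 (intervocalic spirantization): /b/ is a stop between vowels /a/ and /i/, so it spirantizes to the fricative [v]. /doreraabiv/ → doreraaviv.
Rule 5 (final devoicing): /v/ is a voiced obstruent in word-final position, so it devoices to [f]. /doreraaviv/ → doreraavif.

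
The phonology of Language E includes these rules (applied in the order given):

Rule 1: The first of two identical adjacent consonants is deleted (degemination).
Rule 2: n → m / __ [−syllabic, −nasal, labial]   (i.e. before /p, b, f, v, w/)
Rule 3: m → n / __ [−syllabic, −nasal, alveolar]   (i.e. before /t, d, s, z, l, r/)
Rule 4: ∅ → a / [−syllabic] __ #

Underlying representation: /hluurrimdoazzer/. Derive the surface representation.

hluurindoazera

Rule 1 (degemination): /rr/ is a geminate; the first /r/ deletes. /zz/ is a geminate; the first /z/ deletes. /hluurrimdoazzer/ → hluurimdoazer.
Rule 2 (nasal place assimilation): no segment meets the environment; /hluurimdoazer/ is unchanged.
Rule 3 (nasal place assimilation): /m/ precedes the alveolar consonant /d/, so it assimilates in place to [n]. /hluurimdoazer/ → hluurindoazer.
Rule 4 (final a-epenthesis): the form ends in the consonant /r/, so [a] is inserted word-finally. /hluurindoazer/ → hluurindoazera.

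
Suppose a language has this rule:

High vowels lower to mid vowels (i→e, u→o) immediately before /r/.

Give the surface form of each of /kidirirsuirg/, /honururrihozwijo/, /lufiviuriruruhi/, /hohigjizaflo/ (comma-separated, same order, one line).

/kidirirsuirg/: /i/ is a high vowel immediately before /r/, so it lowers to [e]. /i/ is a high vowel immediately before /r/, so it lowers to [e]. /i/ is a high vowel immediately before /r/, so it lowers to [e]. → [kiderersuerg].
/honururrihozwijo/: /u/ is a high vowel immediately before /r/, so it lowers to [o]. /u/ is a high vowel immediately before /r/, so it lowers to [o]. → [honororrihozwijo].
/lufiviuriruruhi/: /u/ is a high vowel immediately before /r/, so it lowers to [o]. /i/ is a high vowel immediately before /r/, so it lowers to [e]. /u/ is a high vowel immediately before /r/, so it lowers to [o]. → [lufivioreroruhi].
/hohigjizaflo/: the rule's environment is not met; surfaces unchanged as [hohigjizaflo].

kiderersuerg, honororrihozwijo, lufivioreroruhi, hohigjizaflo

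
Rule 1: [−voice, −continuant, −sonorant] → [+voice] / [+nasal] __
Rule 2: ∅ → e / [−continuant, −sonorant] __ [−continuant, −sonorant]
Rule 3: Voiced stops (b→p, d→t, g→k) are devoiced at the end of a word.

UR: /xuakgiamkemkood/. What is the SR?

xuakegiamgemgoot

Rule 1 (post-nasal voicing): /k/ is a voiceless stop immediately after the nasal /m/, so it voices to [g]. /k/ is a voiceless stop immediately after the nasal /m/, so it voices to [g]. /xuakgiamkemkood/ → xuakgiamgemgood.
Rule 2 (stop-cluster e-epenthesis): /k/ and /g/ form a stop–stop cluster, so [e] is inserted between them. /xuakgiamgemgood/ → xuakegiamgemgood.
Rule 3 (final devoicing): /d/ is a voiced stop in word-final position, so it devoices to [t]. /xuakegiamgemgood/ → xuakegiamgemgoot.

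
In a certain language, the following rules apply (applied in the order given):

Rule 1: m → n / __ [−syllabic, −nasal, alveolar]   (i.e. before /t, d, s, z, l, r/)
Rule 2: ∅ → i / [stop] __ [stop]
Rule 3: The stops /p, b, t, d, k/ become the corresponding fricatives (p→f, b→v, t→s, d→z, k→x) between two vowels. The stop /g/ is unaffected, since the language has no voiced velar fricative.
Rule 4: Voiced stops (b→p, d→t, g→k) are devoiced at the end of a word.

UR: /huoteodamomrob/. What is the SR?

huoseozamonrop

Rule 1 (nasal place assimilation): /m/ precedes the alveolar consonant /r/, so it assimilates in place to [n]. /huoteodamomrob/ → huoteodamonrob.
Rule 2 (stop-cluster i-epenthesis): no segment meets the environment; /huoteodamonrob/ is unchanged.
Rule 3 (intervocalic spirantization): /t/ is a stop between vowels /o/ and /e/, so it spirantizes to the fricative [s]. /d/ is a stop between vowels /o/ and /a/, so it spirantizes to the fricative [z]. /huoteodamonrob/ → huoseozamonrob.
Rule 4 (final devoicing): /b/ is a voiced stop in word-final position, so it devoices to [p]. /huoseozamonrob/ → huoseozamonrop.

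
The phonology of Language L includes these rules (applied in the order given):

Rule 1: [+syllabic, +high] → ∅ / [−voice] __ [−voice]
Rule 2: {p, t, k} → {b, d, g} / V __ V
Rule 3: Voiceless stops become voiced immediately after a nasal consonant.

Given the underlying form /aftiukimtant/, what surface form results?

Rule 1 (high vowel syncope): no segment meets the environment; /aftiukimtant/ is unchanged.
Rule 2 (intervocalic voicing): /k/ is a voiceless stop between vowels /u/ and /i/, so it voices to [g]. /aftiukimtant/ → aftiugimtant.
Rule 3 (post-nasal voicing): /t/ is a voiceless stop immediately after the nasal /m/, so it voices to [d]. /t/ is a voiceless stop immediately after the nasal /n/, so it voices to [d]. /aftiugimtant/ → aftiugimdand.

aftiugimdand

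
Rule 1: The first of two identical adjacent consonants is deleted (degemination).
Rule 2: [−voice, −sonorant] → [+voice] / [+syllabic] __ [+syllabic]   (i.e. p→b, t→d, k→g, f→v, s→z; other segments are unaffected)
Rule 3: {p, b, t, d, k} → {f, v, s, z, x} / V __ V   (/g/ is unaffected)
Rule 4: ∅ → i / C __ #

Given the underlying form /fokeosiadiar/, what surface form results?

fogeoziaziari

Rule 1 (degemination): no segment meets the environment; /fokeosiadiar/ is unchanged.
Rule 2 (intervocalic voicing): /k/ is a voiceless obstruent between vowels /o/ and /e/, so it voices to [g]. /s/ is a voiceless obstruent between vowels /o/ and /i/, so it voices to [z]. /fokeosiadiar/ → fogeoziadiar.
Rule 3 (intervocalic spirantization): /d/ is a stop between vowels /a/ and /i/, so it spirantizes to the fricative [z]. /fogeoziadiar/ → fogeoziaziar.
Rule 4 (final i-epenthesis): the form ends in the consonant /r/, so [i] is inserted word-finally. /fogeoziaziar/ → fogeoziaziari.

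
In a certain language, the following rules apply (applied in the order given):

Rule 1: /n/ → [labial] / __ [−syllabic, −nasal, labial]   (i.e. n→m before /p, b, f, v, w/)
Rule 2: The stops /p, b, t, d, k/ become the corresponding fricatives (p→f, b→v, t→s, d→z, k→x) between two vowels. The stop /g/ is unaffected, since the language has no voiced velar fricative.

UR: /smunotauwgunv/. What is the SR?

Rule 1 (nasal place assimilation): /n/ precedes the labial consonant /v/, so it assimilates in place to [m]. /smunotauwgunv/ → smunotauwgumv.
Rule 2 (intervocalic spirantization): /t/ is a stop between vowels /o/ and /a/, so it spirantizes to the fricative [s]. /smunotauwgumv/ → smunosauwgumv.

smunosauwgumv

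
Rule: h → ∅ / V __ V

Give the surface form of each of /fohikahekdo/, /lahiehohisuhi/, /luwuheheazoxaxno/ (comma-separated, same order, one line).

/fohikahekdo/: /h/ occurs between vowels /o/ and /i/, so it deletes. /h/ occurs between vowels /a/ and /e/, so it deletes. → [foikaekdo].
/lahiehohisuhi/: /h/ occurs between vowels /a/ and /i/, so it deletes. /h/ occurs between vowels /e/ and /o/, so it deletes. /h/ occurs between vowels /o/ and /i/, so it deletes. /h/ occurs between vowels /u/ and /i/, so it deletes. → [laieoisui].
/luwuheheazoxaxno/: /h/ occurs between vowels /u/ and /e/, so it deletes. /h/ occurs between vowels /e/ and /e/, so it deletes. → [luwueeazoxaxno].

foikaekdo, laieoisui, luwueeazoxaxno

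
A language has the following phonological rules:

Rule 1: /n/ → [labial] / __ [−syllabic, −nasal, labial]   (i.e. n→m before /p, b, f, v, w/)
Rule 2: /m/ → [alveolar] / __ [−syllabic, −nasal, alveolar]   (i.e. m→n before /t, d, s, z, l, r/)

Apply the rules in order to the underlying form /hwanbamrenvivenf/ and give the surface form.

Rule 1 (nasal place assimilation): /n/ precedes the labial consonant /b/, so it assimilates in place to [m]. /n/ precedes the labial consonant /v/, so it assimilates in place to [m]. /n/ precedes the labial consonant /f/, so it assimilates in place to [m]. /hwanbamrenvivenf/ → hwambamremvivemf.
Rule 2 (nasal place assimilation): /m/ precedes the alveolar consonant /r/, so it assimilates in place to [n]. /hwambamremvivemf/ → hwambanremvivemf.

hwambanremvivemf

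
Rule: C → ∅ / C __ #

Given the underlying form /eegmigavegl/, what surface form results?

/l/ is the second consonant of a word-final cluster /gl/, so it deletes.
The other instances of /g/, /m/, /v/ do not occur in the required environment and remain unchanged.
Surface form: [eegmigaveg].

eegmigaveg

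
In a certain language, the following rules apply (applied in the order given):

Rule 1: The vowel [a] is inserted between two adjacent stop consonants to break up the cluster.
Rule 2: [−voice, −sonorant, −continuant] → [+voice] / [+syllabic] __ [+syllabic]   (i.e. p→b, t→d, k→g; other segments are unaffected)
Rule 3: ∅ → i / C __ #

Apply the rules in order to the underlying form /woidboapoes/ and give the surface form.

woidaboaboesi

Rule 1 (stop-cluster a-epenthesis): /d/ and /b/ form a stop–stop cluster, so [a] is inserted between them. /woidboapoes/ → woidaboapoes.
Rule 2 (intervocalic voicing): /p/ is a voiceless stop between vowels /a/ and /o/, so it voices to [b]. /woidaboapoes/ → woidaboaboes.
Rule 3 (final i-epenthesis): the form ends in the consonant /s/, so [i] is inserted word-finally. /woidaboaboes/ → woidaboaboesi.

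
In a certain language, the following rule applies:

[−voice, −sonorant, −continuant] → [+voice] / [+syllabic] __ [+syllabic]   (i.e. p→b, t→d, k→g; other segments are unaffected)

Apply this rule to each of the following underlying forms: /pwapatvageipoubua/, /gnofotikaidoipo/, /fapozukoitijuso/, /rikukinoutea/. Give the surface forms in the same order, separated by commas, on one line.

/pwapatvageipoubua/: /p/ is a voiceless stop between vowels /a/ and /a/, so it voices to [b]. /p/ is a voiceless stop between vowels /i/ and /o/, so it voices to [b]. → [pwabatvageiboubua].
/gnofotikaidoipo/: /t/ is a voiceless stop between vowels /o/ and /i/, so it voices to [d]. /k/ is a voiceless stop between vowels /i/ and /a/, so it voices to [g]. /p/ is a voiceless stop between vowels /i/ and /o/, so it voices to [b]. → [gnofodigaidoibo].
/fapozukoitijuso/: /p/ is a voiceless stop between vowels /a/ and /o/, so it voices to [b]. /k/ is a voiceless stop between vowels /u/ and /o/, so it voices to [g]. /t/ is a voiceless stop between vowels /i/ and /i/, so it voices to [d]. → [fabozugoidijuso].
/rikukinoutea/: /k/ is a voiceless stop between vowels /i/ and /u/, so it voices to [g]. /k/ is a voiceless stop between vowels /u/ and /i/, so it voices to [g]. /t/ is a voiceless stop between vowels /u/ and /e/, so it voices to [d]. → [riguginoudea].

pwabatvageiboubua, gnofodigaidoibo, fabozugoidijuso, riguginoudea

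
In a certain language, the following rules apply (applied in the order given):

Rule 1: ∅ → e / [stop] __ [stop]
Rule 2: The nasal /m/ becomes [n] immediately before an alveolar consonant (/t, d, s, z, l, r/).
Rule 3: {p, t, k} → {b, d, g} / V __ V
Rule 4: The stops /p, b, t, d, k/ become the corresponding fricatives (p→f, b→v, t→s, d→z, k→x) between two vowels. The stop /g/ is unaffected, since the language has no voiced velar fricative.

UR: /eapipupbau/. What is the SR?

Rule 1 (stop-cluster e-epenthesis): /p/ and /b/ form a stop–stop cluster, so [e] is inserted between them. /eapipupbau/ → eapipupebau.
Rule 2 (nasal place assimilation): no segment meets the environment; /eapipupebau/ is unchanged.
Rule 3 (intervocalic voicing): /p/ is a voiceless stop between vowels /a/ and /i/, so it voices to [b]. /p/ is a voiceless stop between vowels /i/ and /u/, so it voices to [b]. /p/ is a voiceless stop between vowels /u/ and /e/, so it voices to [b]. /eapipupebau/ → eabibubebau.
Rule 4 (intervocalic spirantization): /b/ is a stop between vowels /a/ and /i/, so it spirantizes to the fricative [v]. /b/ is a stop between vowels /i/ and /u/, so it spirantizes to the fricative [v]. /b/ is a stop between vowels /u/ and /e/, so it spirantizes to the fricative [v]. /b/ is a stop between vowels /e/ and /a/, so it spirantizes to the fricative [v]. /eabibubebau/ → eavivuvevau.

eavivuvevau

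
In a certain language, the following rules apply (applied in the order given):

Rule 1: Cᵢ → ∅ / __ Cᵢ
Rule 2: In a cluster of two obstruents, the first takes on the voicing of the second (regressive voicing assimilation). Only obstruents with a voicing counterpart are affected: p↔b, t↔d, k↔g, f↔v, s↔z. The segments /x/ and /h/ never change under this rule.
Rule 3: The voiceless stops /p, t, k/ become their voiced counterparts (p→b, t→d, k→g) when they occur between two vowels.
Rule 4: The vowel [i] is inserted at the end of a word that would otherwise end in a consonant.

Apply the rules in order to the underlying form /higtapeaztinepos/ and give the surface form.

hiktabeastinebosi

Rule 1 (degemination): no segment meets the environment; /higtapeaztinepos/ is unchanged.
Rule 2 (regressive voicing assimilation): /g/ precedes the voiceless obstruent /t/, so it devoices to [k] by assimilation. /z/ precedes the voiceless obstruent /t/, so it devoices to [s] by assimilation. /higtapeaztinepos/ → hiktapeastinepos.
Rule 3 (intervocalic voicing): /p/ is a voiceless stop between vowels /a/ and /e/, so it voices to [b]. /p/ is a voiceless stop between vowels /e/ and /o/, so it voices to [b]. /hiktapeastinepos/ → hiktabeastinebos.
Rule 4 (final i-epenthesis): the form ends in the consonant /s/, so [i] is inserted word-finally. /hiktabeastinebos/ → hiktabeastinebosi.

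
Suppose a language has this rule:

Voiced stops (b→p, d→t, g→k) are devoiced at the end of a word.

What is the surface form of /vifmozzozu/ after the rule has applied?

No segment of /vifmozzozu/ meets the structural description of the rule, so the form surfaces unchanged.

vifmozzozu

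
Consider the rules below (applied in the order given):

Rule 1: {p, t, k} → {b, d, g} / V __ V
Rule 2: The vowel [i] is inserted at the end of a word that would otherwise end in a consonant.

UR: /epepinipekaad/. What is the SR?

Rule 1 (intervocalic voicing): /p/ is a voiceless stop between vowels /e/ and /e/, so it voices to [b]. /p/ is a voiceless stop between vowels /e/ and /i/, so it voices to [b]. /p/ is a voiceless stop between vowels /i/ and /e/, so it voices to [b]. /k/ is a voiceless stop between vowels /e/ and /a/, so it voices to [g]. /epepinipekaad/ → ebebinibegaad.
Rule 2 (final i-epenthesis): the form ends in the consonant /d/, so [i] is inserted word-finally. /ebebinibegaad/ → ebebinibegaadi.

ebebinibegaadi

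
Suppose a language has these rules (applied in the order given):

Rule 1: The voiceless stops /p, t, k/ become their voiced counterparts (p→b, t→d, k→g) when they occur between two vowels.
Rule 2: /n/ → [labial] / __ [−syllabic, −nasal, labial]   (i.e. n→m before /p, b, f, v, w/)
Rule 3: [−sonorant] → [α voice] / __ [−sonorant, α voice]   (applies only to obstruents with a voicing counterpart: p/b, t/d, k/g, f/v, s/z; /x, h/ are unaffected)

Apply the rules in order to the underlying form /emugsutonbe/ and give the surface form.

emuksudombe

Rule 1 (intervocalic voicing): /t/ is a voiceless stop between vowels /u/ and /o/, so it voices to [d]. /emugsutonbe/ → emugsudonbe.
Rule 2 (nasal place assimilation): /n/ precedes the labial consonant /b/, so it assimilates in place to [m]. /emugsudonbe/ → emugsudombe.
Rule 3 (regressive voicing assimilation): /g/ precedes the voiceless obstruent /s/, so it devoices to [k] by assimilation. /emugsudombe/ → emuksudombe.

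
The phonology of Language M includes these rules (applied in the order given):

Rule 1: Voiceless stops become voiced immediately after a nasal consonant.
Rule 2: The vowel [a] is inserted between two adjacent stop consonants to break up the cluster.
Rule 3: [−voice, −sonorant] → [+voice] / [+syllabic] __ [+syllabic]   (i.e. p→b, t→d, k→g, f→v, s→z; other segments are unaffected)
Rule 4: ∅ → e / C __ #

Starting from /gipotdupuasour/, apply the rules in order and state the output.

gibodadubuazoure

Rule 1 (post-nasal voicing): no segment meets the environment; /gipotdupuasour/ is unchanged.
Rule 2 (stop-cluster a-epenthesis): /t/ and /d/ form a stop–stop cluster, so [a] is inserted between them. /gipotdupuasour/ → gipotadupuasour.
Rule 3 (intervocalic voicing): /p/ is a voiceless obstruent between vowels /i/ and /o/, so it voices to [b]. /t/ is a voiceless obstruent between vowels /o/ and /a/, so it voices to [d]. /p/ is a voiceless obstruent between vowels /u/ and /u/, so it voices to [b]. /s/ is a voiceless obstruent between vowels /a/ and /o/, so it voices to [z]. /gipotadupuasour/ → gibodadubuazour.
Rule 4 (final e-epenthesis): the form ends in the consonant /r/, so [e] is inserted word-finally. /gibodadubuazour/ → gibodadubuazoure.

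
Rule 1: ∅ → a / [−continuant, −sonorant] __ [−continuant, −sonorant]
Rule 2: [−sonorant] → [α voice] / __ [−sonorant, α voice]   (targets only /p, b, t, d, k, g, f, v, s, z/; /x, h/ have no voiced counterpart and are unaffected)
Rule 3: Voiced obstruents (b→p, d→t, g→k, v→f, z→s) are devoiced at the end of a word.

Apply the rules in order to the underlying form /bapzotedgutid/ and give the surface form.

babzotedagutit

Rule 1 (stop-cluster a-epenthesis): /d/ and /g/ form a stop–stop cluster, so [a] is inserted between them. /bapzotedgutid/ → bapzotedagutid.
Rule 2 (regressive voicing assimilation): /p/ precedes the voiced obstruent /z/, so it voices to [b] by assimilation. /bapzotedagutid/ → babzotedagutid.
Rule 3 (final devoicing): /d/ is a voiced obstruent in word-final position, so it devoices to [t]. /babzotedagutid/ → babzotedagutit.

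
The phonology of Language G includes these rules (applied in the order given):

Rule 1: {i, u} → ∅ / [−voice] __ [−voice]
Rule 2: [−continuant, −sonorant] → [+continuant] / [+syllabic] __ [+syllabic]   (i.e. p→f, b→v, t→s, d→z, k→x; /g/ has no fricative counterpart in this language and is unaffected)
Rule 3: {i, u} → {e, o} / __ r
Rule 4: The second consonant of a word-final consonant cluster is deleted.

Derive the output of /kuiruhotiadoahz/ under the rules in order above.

kueruhosiazoah

Rule 1 (high vowel syncope): no segment meets the environment; /kuiruhotiadoahz/ is unchanged.
Rule 2 (intervocalic spirantization): /t/ is a stop between vowels /o/ and /i/, so it spirantizes to the fricative [s]. /d/ is a stop between vowels /a/ and /o/, so it spirantizes to the fricative [z]. /kuiruhotiadoahz/ → kuiruhosiazoahz.
Rule 3 (pre-rhotic lowering): /i/ is a high vowel immediately before /r/, so it lowers to [e]. /kuiruhosiazoahz/ → kueruhosiazoahz.
Rule 4 (final cluster simplification): /z/ is the second consonant of a word-final cluster /hz/, so it deletes. /kueruhosiazoahz/ → kueruhosiazoah.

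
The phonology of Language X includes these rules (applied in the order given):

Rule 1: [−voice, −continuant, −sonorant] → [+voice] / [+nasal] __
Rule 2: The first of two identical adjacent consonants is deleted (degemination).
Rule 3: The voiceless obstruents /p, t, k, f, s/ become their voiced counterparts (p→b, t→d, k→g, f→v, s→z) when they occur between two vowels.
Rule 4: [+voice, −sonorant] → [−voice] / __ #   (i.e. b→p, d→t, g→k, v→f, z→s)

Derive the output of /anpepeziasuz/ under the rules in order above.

Rule 1 (post-nasal voicing): /p/ is a voiceless stop immediately after the nasal /n/, so it voices to [b]. /anpepeziasuz/ → anbepeziasuz.
Rule 2 (degemination): no segment meets the environment; /anbepeziasuz/ is unchanged.
Rule 3 (intervocalic voicing): /p/ is a voiceless obstruent between vowels /e/ and /e/, so it voices to [b]. /s/ is a voiceless obstruent between vowels /a/ and /u/, so it voices to [z]. /anbepeziasuz/ → anbebeziazuz.
Rule 4 (final devoicing): /z/ is a voiced obstruent in word-final position, so it devoices to [s]. /anbebeziazuz/ → anbebeziazus.

anbebeziazus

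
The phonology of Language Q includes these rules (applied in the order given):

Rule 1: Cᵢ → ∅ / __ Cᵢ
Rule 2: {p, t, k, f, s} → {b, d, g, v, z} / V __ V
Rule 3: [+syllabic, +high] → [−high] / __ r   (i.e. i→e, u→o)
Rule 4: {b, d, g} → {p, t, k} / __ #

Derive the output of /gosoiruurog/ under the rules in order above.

gozoeruorok

Rule 1 (degemination): no segment meets the environment; /gosoiruurog/ is unchanged.
Rule 2 (intervocalic voicing): /s/ is a voiceless obstruent between vowels /o/ and /o/, so it voices to [z]. /gosoiruurog/ → gozoiruurog.
Rule 3 (pre-rhotic lowering): /i/ is a high vowel immediately before /r/, so it lowers to [e]. /u/ is a high vowel immediately before /r/, so it lowers to [o]. /gozoiruurog/ → gozoeruorog.
Rule 4 (final devoicing): /g/ is a voiced stop in word-final position, so it devoices to [k]. /gozoeruorog/ → gozoeruorok.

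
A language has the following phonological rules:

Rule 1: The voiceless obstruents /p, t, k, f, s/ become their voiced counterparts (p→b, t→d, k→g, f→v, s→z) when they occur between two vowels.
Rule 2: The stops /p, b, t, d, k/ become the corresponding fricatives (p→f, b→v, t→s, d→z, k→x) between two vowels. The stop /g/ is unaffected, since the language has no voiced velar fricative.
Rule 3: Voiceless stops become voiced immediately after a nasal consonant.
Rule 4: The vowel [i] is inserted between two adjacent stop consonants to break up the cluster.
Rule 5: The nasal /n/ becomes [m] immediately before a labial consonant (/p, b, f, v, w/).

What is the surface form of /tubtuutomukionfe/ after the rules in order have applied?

tubituuzomugiomfe

Rule 1 (intervocalic voicing): /t/ is a voiceless obstruent between vowels /u/ and /o/, so it voices to [d]. /k/ is a voiceless obstruent between vowels /u/ and /i/, so it voices to [g]. /tubtuutomukionfe/ → tubtuudomugionfe.
Rule 2 (intervocalic spirantization): /d/ is a stop between vowels /u/ and /o/, so it spirantizes to the fricative [z]. /tubtuudomugionfe/ → tubtuuzomugionfe.
Rule 3 (post-nasal voicing): no segment meets the environment; /tubtuuzomugionfe/ is unchanged.
Rule 4 (stop-cluster i-epenthesis): /b/ and /t/ form a stop–stop cluster, so [i] is inserted between them. /tubtuuzomugionfe/ → tubituuzomugionfe.
Rule 5 (nasal place assimilation): /n/ precedes the labial consonant /f/, so it assimilates in place to [m]. /tubituuzomugionfe/ → tubituuzomugiomfe.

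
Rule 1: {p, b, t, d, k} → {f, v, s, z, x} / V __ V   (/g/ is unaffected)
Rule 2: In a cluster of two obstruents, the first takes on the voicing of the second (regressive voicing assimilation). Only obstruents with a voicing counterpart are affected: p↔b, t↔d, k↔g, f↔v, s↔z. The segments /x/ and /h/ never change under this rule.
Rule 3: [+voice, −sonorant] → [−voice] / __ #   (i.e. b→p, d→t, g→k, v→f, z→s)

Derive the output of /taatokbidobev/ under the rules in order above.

Rule 1 (intervocalic spirantization): /t/ is a stop between vowels /a/ and /o/, so it spirantizes to the fricative [s]. /d/ is a stop between vowels /i/ and /o/, so it spirantizes to the fricative [z]. /b/ is a stop between vowels /o/ and /e/, so it spirantizes to the fricative [v]. /taatokbidobev/ → taasokbizovev.
Rule 2 (regressive voicing assimilation): /k/ precedes the voiced obstruent /b/, so it voices to [g] by assimilation. /taasokbizovev/ → taasogbizovev.
Rule 3 (final devoicing): /v/ is a voiced obstruent in word-final position, so it devoices to [f]. /taasogbizovev/ → taasogbizovef.

taasogbizovef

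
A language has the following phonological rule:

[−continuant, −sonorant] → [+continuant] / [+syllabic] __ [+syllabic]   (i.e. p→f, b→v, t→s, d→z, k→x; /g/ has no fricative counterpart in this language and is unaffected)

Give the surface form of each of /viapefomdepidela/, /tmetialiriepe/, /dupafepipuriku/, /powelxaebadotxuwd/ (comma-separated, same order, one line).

viafefomdefizela, tmesialiriefe, dufafefifurixu, powelxaevazotxuwd

/viapefomdepidela/: /p/ is a stop between vowels /a/ and /e/, so it spirantizes to the fricative [f]. /p/ is a stop between vowels /e/ and /i/, so it spirantizes to the fricative [f]. /d/ is a stop between vowels /i/ and /e/, so it spirantizes to the fricative [z]. → [viafefomdefizela].
/tmetialiriepe/: /t/ is a stop between vowels /e/ and /i/, so it spirantizes to the fricative [s]. /p/ is a stop between vowels /e/ and /e/, so it spirantizes to the fricative [f]. → [tmesialiriefe].
/dupafepipuriku/: /p/ is a stop between vowels /u/ and /a/, so it spirantizes to the fricative [f]. /p/ is a stop between vowels /e/ and /i/, so it spirantizes to the fricative [f]. /p/ is a stop between vowels /i/ and /u/, so it spirantizes to the fricative [f]. /k/ is a stop between vowels /i/ and /u/, so it spirantizes to the fricative [x]. → [dufafefifurixu].
/powelxaebadotxuwd/: /b/ is a stop between vowels /e/ and /a/, so it spirantizes to the fricative [v]. /d/ is a stop between vowels /a/ and /o/, so it spirantizes to the fricative [z]. → [powelxaevazotxuwd].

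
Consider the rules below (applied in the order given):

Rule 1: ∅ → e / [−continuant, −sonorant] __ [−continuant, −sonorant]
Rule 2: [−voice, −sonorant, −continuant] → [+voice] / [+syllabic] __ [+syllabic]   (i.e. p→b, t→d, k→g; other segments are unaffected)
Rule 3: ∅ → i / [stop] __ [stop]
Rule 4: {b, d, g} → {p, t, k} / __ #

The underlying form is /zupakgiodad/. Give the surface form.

zubagegiodat

Rule 1 (stop-cluster e-epenthesis): /k/ and /g/ form a stop–stop cluster, so [e] is inserted between them. /zupakgiodad/ → zupakegiodad.
Rule 2 (intervocalic voicing): /p/ is a voiceless stop between vowels /u/ and /a/, so it voices to [b]. /k/ is a voiceless stop between vowels /a/ and /e/, so it voices to [g]. /zupakegiodad/ → zubagegiodad.
Rule 3 (stop-cluster i-epenthesis): no segment meets the environment; /zubagegiodad/ is unchanged.
Rule 4 (final devoicing): /d/ is a voiced stop in word-final position, so it devoices to [t]. /zubagegiodad/ → zubagegiodat.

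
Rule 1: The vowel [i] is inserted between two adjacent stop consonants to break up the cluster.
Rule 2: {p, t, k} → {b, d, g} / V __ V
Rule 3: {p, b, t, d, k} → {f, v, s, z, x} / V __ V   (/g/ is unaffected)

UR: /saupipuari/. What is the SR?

sauvivuari

Rule 1 (stop-cluster i-epenthesis): no segment meets the environment; /saupipuari/ is unchanged.
Rule 2 (intervocalic voicing): /p/ is a voiceless stop between vowels /u/ and /i/, so it voices to [b]. /p/ is a voiceless stop between vowels /i/ and /u/, so it voices to [b]. /saupipuari/ → saubibuari.
Rule 3 (intervocalic spirantization): /b/ is a stop between vowels /u/ and /i/, so it spirantizes to the fricative [v]. /b/ is a stop between vowels /i/ and /u/, so it spirantizes to the fricative [v]. /saubibuari/ → sauvivuari.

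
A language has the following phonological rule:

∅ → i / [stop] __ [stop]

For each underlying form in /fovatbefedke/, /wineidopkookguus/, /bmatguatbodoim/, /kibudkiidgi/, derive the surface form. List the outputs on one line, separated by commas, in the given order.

fovatibefedike, wineidopikookiguus, bmatiguatibodoim, kibudikiidigi

/fovatbefedke/: /t/ and /b/ form a stop–stop cluster, so [i] is inserted between them. /d/ and /k/ form a stop–stop cluster, so [i] is inserted between them. → [fovatibefedike].
/wineidopkookguus/: /p/ and /k/ form a stop–stop cluster, so [i] is inserted between them. /k/ and /g/ form a stop–stop cluster, so [i] is inserted between them. → [wineidopikookiguus].
/bmatguatbodoim/: /t/ and /g/ form a stop–stop cluster, so [i] is inserted between them. /t/ and /b/ form a stop–stop cluster, so [i] is inserted between them. → [bmatiguatibodoim].
/kibudkiidgi/: /d/ and /k/ form a stop–stop cluster, so [i] is inserted between them. /d/ and /g/ form a stop–stop cluster, so [i] is inserted between them. → [kibudikiidigi].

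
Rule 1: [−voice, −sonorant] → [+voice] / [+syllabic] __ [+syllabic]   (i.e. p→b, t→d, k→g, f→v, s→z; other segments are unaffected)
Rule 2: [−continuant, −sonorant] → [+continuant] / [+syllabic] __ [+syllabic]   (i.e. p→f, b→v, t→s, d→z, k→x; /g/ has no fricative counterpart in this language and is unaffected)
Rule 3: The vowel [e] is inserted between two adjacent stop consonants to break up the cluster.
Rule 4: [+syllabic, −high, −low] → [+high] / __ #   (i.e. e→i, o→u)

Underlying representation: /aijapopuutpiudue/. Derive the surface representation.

Rule 1 (intervocalic voicing): /p/ is a voiceless obstruent between vowels /a/ and /o/, so it voices to [b]. /p/ is a voiceless obstruent between vowels /o/ and /u/, so it voices to [b]. /aijapopuutpiudue/ → aijabobuutpiudue.
Rule 2 (intervocalic spirantization): /b/ is a stop between vowels /a/ and /o/, so it spirantizes to the fricative [v]. /b/ is a stop between vowels /o/ and /u/, so it spirantizes to the fricative [v]. /d/ is a stop between vowels /u/ and /u/, so it spirantizes to the fricative [z]. /aijabobuutpiudue/ → aijavovuutpiuzue.
Rule 3 (stop-cluster e-epenthesis): /t/ and /p/ form a stop–stop cluster, so [e] is inserted between them. /aijavovuutpiuzue/ → aijavovuutepiuzue.
Rule 4 (final vowel raising): /e/ is a mid vowel in word-final position, so it raises to [i]. /aijavovuutepiuzue/ → aijavovuutepiuzui.

aijavovuutepiuzui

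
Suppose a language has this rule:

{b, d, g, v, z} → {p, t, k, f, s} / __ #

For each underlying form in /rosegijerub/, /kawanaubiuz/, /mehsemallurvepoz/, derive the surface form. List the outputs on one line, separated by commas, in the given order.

rosegijerup, kawanaubius, mehsemallurvepos

/rosegijerub/: /b/ is a voiced obstruent in word-final position, so it devoices to [p]. → [rosegijerup].
/kawanaubiuz/: /z/ is a voiced obstruent in word-final position, so it devoices to [s]. → [kawanaubius].
/mehsemallurvepoz/: /z/ is a voiced obstruent in word-final position, so it devoices to [s]. → [mehsemallurvepos].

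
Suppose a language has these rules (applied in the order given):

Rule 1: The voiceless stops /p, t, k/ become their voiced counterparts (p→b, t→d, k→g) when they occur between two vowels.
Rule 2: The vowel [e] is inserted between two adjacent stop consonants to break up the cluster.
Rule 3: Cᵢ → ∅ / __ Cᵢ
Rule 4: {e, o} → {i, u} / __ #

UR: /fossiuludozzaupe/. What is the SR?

Rule 1 (intervocalic voicing): /p/ is a voiceless stop between vowels /u/ and /e/, so it voices to [b]. /fossiuludozzaupe/ → fossiuludozzaube.
Rule 2 (stop-cluster e-epenthesis): no segment meets the environment; /fossiuludozzaube/ is unchanged.
Rule 3 (degemination): /ss/ is a geminate; the first /s/ deletes. /zz/ is a geminate; the first /z/ deletes. /fossiuludozzaube/ → fosiuludozaube.
Rule 4 (final vowel raising): /e/ is a mid vowel in word-final position, so it raises to [i]. /fosiuludozaube/ → fosiuludozaubi.

fosiuludozaubi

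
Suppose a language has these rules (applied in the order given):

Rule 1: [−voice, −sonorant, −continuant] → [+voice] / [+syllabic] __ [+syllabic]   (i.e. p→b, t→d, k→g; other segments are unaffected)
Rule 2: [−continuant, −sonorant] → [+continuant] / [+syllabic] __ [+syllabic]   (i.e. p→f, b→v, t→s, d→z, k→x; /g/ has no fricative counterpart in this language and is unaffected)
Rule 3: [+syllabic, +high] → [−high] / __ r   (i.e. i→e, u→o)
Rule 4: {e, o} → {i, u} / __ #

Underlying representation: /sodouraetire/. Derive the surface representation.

sozooraezeri

Rule 1 (intervocalic voicing): /t/ is a voiceless stop between vowels /e/ and /i/, so it voices to [d]. /sodouraetire/ → sodouraedire.
Rule 2 (intervocalic spirantization): /d/ is a stop between vowels /o/ and /o/, so it spirantizes to the fricative [z]. /d/ is a stop between vowels /e/ and /i/, so it spirantizes to the fricative [z]. /sodouraedire/ → sozouraezire.
Rule 3 (pre-rhotic lowering): /u/ is a high vowel immediately before /r/, so it lowers to [o]. /i/ is a high vowel immediately before /r/, so it lowers to [e]. /sozouraezire/ → sozooraezere.
Rule 4 (final vowel raising): /e/ is a mid vowel in word-final position, so it raises to [i]. /sozooraezere/ → sozooraezeri.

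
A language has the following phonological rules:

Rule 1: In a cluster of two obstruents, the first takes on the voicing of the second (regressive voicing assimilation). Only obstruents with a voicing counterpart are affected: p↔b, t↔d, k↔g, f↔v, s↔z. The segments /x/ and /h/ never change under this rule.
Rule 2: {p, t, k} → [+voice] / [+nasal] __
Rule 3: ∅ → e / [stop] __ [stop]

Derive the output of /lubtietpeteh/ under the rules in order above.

lupetietepeteh

Rule 1 (regressive voicing assimilation): /b/ precedes the voiceless obstruent /t/, so it devoices to [p] by assimilation. /lubtietpeteh/ → luptietpeteh.
Rule 2 (post-nasal voicing): no segment meets the environment; /luptietpeteh/ is unchanged.
Rule 3 (stop-cluster e-epenthesis): /p/ and /t/ form a stop–stop cluster, so [e] is inserted between them. /t/ and /p/ form a stop–stop cluster, so [e] is inserted between them. /luptietpeteh/ → lupetietepeteh.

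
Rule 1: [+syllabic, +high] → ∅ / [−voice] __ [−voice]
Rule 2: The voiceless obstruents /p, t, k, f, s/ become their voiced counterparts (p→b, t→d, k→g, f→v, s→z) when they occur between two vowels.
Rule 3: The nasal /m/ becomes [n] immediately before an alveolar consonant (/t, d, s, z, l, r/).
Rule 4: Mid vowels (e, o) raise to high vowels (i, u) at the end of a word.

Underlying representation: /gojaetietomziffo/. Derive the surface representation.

Rule 1 (high vowel syncope): no segment meets the environment; /gojaetietomziffo/ is unchanged.
Rule 2 (intervocalic voicing): /t/ is a voiceless obstruent between vowels /e/ and /i/, so it voices to [d]. /t/ is a voiceless obstruent between vowels /e/ and /o/, so it voices to [d]. /gojaetietomziffo/ → gojaediedomziffo.
Rule 3 (nasal place assimilation): /m/ precedes the alveolar consonant /z/, so it assimilates in place to [n]. /gojaediedomziffo/ → gojaediedonziffo.
Rule 4 (final vowel raising): /o/ is a mid vowel in word-final position, so it raises to [u]. /gojaediedonziffo/ → gojaediedonziffu.

gojaediedonziffu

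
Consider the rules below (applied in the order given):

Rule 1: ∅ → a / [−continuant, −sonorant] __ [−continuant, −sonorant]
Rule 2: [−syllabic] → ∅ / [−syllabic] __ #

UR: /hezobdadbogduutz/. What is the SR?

Rule 1 (stop-cluster a-epenthesis): /b/ and /d/ form a stop–stop cluster, so [a] is inserted between them. /d/ and /b/ form a stop–stop cluster, so [a] is inserted between them. /g/ and /d/ form a stop–stop cluster, so [a] is inserted between them. /hezobdadbogduutz/ → hezobadadabogaduutz.
Rule 2 (final cluster simplification): /z/ is the second consonant of a word-final cluster /tz/, so it deletes. /hezobadadabogaduutz/ → hezobadadabogaduut.

hezobadadabogaduut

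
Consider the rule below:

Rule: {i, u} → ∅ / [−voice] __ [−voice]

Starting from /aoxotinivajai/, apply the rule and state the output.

aoxotinivajai

No segment of /aoxotinivajai/ meets the structural description of the rule, so the form surfaces unchanged.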